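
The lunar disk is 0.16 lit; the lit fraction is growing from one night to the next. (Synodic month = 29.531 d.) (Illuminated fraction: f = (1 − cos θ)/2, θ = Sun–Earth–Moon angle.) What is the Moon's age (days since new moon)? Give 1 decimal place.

3.9 days

cos θ = 1 − 2f = 0.680, giving a principal value of 47.2°.
Waxing ⇒ before full, so θ = 47.2°.
At 360°/29.531 d per day, 47.2° corresponds to 3.87 days.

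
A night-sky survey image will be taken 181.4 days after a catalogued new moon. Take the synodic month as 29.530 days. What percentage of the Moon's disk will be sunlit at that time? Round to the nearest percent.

19%

181.4 d spans 6 complete synodic months (6 × 29.530 = 177.18 d) plus 4.22 d.
The Moon has covered 4.22/29.530 of its cycle, so θ ≈ 360° × 4.22/29.530 = 51.4°.
With cos θ = 0.623, the lit fraction is (1 − 0.623)/2 ≈ 0.188, so 19%.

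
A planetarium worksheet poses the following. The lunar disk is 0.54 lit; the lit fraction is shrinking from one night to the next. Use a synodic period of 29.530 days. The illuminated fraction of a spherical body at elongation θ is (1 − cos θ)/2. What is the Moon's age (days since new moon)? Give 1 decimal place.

From f = (1 − cos θ)/2: cos θ = 1 − 2×0.54 = -0.080; arccos → 94.6°.
Waning ⇒ past full, so θ = 360° − 94.6° = 265.4°.
Age = 29.530 × 265.4°/360° ≈ 21.77 days.

21.8 days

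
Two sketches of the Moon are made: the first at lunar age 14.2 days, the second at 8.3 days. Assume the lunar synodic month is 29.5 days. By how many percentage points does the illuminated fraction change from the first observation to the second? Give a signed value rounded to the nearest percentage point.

θ₁ = 360° × 14.2/29.5 = 173.3°, f₁ = (1 − cos θ₁)/2 = 0.997.
θ₂ = 360° × 8.3/29.5 = 101.3°, f₂ = (1 − cos θ₂)/2 = 0.598.
Change = f₂ − f₁ = -0.399 → -40 percentage points.

-40 pp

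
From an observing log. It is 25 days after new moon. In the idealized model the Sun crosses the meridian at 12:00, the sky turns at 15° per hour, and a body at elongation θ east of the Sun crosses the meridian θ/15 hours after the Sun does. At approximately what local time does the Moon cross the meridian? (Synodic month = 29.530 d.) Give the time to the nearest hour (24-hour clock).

08:00

Phase angle: θ = 360°·(25 d)/(29.530 d) = 304.8°.
At 15° of sky rotation per hour, 304.8° corresponds to a 20.32 h lag.
12:00 + 20.32 h ≈ 08:19 → 08:00 to the nearest hour.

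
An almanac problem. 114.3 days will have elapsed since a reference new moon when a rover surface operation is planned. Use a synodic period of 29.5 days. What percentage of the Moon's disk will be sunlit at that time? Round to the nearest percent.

Reduce mod P: 114.3 − 3×29.5 = 25.80 d into the current lunation.
Phase angle: θ = 360°·(25.80 d)/(29.5 d) = 314.8°.
Illuminated fraction = (1 − cos 314.8°)/2 = (1 − 0.705)/2 ≈ 0.147, so 15%.

15%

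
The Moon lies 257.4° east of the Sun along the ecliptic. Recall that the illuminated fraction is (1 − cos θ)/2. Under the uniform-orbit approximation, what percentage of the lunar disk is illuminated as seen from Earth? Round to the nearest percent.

61%

Half-versine of 257.4°: (1 − (-0.218))/2 = 0.609, i.e. 61%.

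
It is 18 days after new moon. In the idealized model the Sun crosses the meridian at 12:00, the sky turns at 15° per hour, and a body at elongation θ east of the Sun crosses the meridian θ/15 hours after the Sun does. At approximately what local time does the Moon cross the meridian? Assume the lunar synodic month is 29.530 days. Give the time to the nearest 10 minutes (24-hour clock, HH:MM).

02:40

Elongation θ = 360° × 18/29.530 ≈ 219.4°.
At 15° of sky rotation per hour, 219.4° corresponds to a 14.63 h lag.
12:00 + 14.629 h ≈ 02:38 → 02:40 to the nearest ten minutes.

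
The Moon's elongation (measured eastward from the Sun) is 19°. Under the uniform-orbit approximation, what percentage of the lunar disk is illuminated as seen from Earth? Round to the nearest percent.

f = (1 − cos 19°)/2 = (1 − 0.946)/2 ≈ 0.027, i.e. 3%.

3%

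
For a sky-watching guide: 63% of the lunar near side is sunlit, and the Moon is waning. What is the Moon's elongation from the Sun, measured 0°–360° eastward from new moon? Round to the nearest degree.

cos θ = 1 − 2f = -0.260, giving a principal value of 105.1°.
Waning ⇒ past full, so θ = 360° − 105.1° = 254.9°.

255°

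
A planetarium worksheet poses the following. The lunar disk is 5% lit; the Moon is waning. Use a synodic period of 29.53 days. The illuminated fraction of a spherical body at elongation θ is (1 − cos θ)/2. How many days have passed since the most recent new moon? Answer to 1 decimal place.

27.4 days

Invert f = (1 − cos θ)/2 to get cos θ = 1 − 2(0.05) = 0.900, hence θ₀ = arccos 0.900 = 25.8°.
A waning Moon lies in 180°–360°, so θ = 360° − 25.8° = 334.2°.
Age = 29.53 × 334.2°/360° ≈ 27.41 days.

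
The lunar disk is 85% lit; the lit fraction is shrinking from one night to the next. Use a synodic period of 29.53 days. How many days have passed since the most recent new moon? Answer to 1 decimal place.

18.5 days

From f = (1 − cos θ)/2: cos θ = 1 − 2×0.85 = -0.700; arccos → 134.4°.
A waning Moon lies in 180°–360°, so θ = 360° − 134.4° = 225.6°.
At 360°/29.53 d per day, 225.6° corresponds to 18.50 days.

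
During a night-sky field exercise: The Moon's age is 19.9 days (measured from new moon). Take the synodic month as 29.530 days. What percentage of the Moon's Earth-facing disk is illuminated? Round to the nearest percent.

The Moon has covered 19.9/29.530 of its cycle, so θ ≈ 360° × 19.9/29.530 = 242.6°.
cos 242.6° = (-0.460), so f = (1 − (-0.460))/2 = 0.730, so 73%.

73%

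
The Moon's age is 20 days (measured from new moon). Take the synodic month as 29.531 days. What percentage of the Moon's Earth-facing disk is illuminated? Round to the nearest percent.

72%

The Moon has covered 20/29.531 of its cycle, so θ ≈ 360° × 20/29.531 = 243.8°.
With cos θ = (-0.441), the lit fraction is (1 − (-0.441))/2 ≈ 0.721, so 72%.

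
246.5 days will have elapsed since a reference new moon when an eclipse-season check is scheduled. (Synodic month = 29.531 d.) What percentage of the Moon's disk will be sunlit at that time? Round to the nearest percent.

79%

Reduce mod P: 246.5 − 8×29.531 = 10.25 d into the current lunation.
The Moon has covered 10.25/29.531 of its cycle, so θ ≈ 360° × 10.25/29.531 = 125.0°.
Illuminated fraction = (1 − cos 125.0°)/2 = (1 − (-0.573))/2 ≈ 0.787, so 79%.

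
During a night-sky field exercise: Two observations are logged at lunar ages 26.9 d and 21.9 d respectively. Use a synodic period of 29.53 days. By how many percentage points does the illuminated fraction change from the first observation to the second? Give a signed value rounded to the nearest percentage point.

First observation: θ = 360°·26.9/29.53 = 327.9°, so f = 0.076.
Second observation: θ = 267.0°, f = 0.526.
Δf = 0.526 − 0.076 = +0.450, i.e. +45 pp.

+45 percentage points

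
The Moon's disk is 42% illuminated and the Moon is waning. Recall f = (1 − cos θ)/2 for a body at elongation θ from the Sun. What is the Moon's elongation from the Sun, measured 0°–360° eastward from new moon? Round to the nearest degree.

cos θ = 1 − 2f = 0.160, giving a principal value of 80.8°.
A waning Moon lies in 180°–360°, so θ = 360° − 80.8° = 279.2°.

279°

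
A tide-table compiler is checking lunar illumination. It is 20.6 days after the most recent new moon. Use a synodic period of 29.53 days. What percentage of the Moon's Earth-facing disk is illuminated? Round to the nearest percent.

66%

The Moon has covered 20.6/29.53 of its cycle, so θ ≈ 360° × 20.6/29.53 = 251.1°.
Illuminated fraction = (1 − cos 251.1°)/2 = (1 − (-0.323))/2 ≈ 0.662, so 66%.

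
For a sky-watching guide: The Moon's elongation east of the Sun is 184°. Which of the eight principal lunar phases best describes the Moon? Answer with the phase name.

184° lies in the full moon sector of the 8-phase cycle.

full moon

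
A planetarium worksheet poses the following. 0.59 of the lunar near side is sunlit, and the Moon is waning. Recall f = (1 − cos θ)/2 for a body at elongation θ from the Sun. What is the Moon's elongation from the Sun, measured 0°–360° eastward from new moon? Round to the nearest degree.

From f = (1 − cos θ)/2: cos θ = 1 − 2×0.59 = -0.180; arccos → 100.4°.
A waning Moon lies in 180°–360°, so θ = 360° − 100.4° = 259.6°.

260°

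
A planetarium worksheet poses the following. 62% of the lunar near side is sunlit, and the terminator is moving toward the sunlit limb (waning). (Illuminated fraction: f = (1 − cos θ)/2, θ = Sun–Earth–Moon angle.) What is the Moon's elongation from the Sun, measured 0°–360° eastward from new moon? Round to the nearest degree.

256°

cos θ = 1 − 2f = -0.240, giving a principal value of 103.9°.
Since the Moon is past full (waning), take the reflex angle: θ = 360° − 103.9° = 256.1°.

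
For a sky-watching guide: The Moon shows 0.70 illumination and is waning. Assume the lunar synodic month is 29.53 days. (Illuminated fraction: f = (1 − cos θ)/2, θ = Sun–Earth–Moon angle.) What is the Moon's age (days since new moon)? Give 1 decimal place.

cos θ = 1 − 2f = -0.400, giving a principal value of 113.6°.
Since the Moon is past full (waning), take the reflex angle: θ = 360° − 113.6° = 246.4°.
At 360°/29.53 d per day, 246.4° corresponds to 20.21 days.

20.2 days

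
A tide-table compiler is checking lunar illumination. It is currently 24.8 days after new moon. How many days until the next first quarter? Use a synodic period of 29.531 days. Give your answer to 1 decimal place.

First quarter is 0.25 of the way through the cycle: age 0.25 × 29.531 = 7.383 d.
This lunation's first quarter (7.383 d) has passed, so add one period: 36.914 − 24.8 = 12.114 days.

12.1 days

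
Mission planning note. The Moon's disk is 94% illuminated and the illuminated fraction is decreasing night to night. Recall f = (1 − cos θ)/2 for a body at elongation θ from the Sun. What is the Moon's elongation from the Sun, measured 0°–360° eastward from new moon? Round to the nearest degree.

208°

From f = (1 − cos θ)/2: cos θ = 1 − 2×0.94 = -0.880; arccos → 151.6°.
A waning Moon lies in 180°–360°, so θ = 360° − 151.6° = 208.4°.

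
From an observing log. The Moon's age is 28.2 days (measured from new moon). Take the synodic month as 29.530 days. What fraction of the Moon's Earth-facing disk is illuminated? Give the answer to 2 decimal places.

0.02

Phase angle: θ = 360°·(28.2 d)/(29.530 d) = 343.8°.
Illuminated fraction = (1 − cos 343.8°)/2 = (1 − 0.960)/2 ≈ 0.020.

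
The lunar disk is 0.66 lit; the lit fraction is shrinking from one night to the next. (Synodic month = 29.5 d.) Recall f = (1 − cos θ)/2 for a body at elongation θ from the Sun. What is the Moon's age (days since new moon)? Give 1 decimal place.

20.6 days

cos θ = 1 − 2f = -0.320, giving a principal value of 108.7°.
Since the Moon is past full (waning), take the reflex angle: θ = 360° − 108.7° = 251.3°.
That fraction of the synodic month is 251.3/360 × 29.5 d ≈ 20.60 d.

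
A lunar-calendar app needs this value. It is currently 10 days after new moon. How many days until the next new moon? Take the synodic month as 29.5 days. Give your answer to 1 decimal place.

19.5 days

One full lunation from the last new moon is 29.5 d; remaining = 29.5 − 10 = 19.500 d.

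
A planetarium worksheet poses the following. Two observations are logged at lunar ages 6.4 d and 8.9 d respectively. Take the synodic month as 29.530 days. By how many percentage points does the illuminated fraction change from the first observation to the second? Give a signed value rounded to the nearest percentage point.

+26 percentage points

θ₁ = 360° × 6.4/29.530 = 78.0°, f₁ = (1 − cos θ₁)/2 = 0.396.
θ₂ = 360° × 8.9/29.530 = 108.5°, f₂ = (1 − cos θ₂)/2 = 0.659.
Change = f₂ − f₁ = +0.262 → +26 percentage points.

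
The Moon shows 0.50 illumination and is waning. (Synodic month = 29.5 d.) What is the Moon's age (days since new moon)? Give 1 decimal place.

22.1 days

cos θ = 1 − 2f = 0.000, giving a principal value of 90.0°.
Since the Moon is past full (waning), take the reflex angle: θ = 360° − 90.0° = 270.0°.
That fraction of the synodic month is 270.0/360 × 29.5 d ≈ 22.12 d.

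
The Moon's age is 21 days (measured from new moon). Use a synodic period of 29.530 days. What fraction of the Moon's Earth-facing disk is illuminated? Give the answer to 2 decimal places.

Phase angle: θ = 360°·(21 d)/(29.530 d) = 256.0°.
Illuminated fraction = (1 − cos 256.0°)/2 = (1 − (-0.242))/2 ≈ 0.621.

0.62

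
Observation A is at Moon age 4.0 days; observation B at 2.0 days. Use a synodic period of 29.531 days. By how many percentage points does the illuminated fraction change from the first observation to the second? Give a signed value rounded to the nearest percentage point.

First observation: θ = 360°·4.0/29.531 = 48.8°, so f = 0.170.
Second observation: θ = 24.4°, f = 0.045.
Δf = 0.045 − 0.170 = -0.126, i.e. -13 pp.

-13 percentage points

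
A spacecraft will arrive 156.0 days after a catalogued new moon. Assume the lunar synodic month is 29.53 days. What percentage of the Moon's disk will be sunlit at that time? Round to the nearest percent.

156.0 d spans 5 complete synodic months (5 × 29.53 = 147.65 d) plus 8.35 d.
The Moon has covered 8.35/29.53 of its cycle, so θ ≈ 360° × 8.35/29.53 = 101.8°.
With cos θ = (-0.204), the lit fraction is (1 − (-0.204))/2 ≈ 0.602, so 60%.

60%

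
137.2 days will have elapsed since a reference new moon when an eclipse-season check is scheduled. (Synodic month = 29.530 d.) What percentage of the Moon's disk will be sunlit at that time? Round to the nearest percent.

Reduce mod P: 137.2 − 4×29.530 = 19.08 d into the current lunation.
Elongation θ = 360° × 19.08/29.530 ≈ 232.6°.
With cos θ = (-0.607), the lit fraction is (1 − (-0.607))/2 ≈ 0.804, so 80%.

80%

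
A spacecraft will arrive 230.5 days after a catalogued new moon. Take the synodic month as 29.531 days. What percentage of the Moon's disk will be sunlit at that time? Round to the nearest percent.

33%

230.5 d spans 7 complete synodic months (7 × 29.531 = 206.72 d) plus 23.78 d.
Phase angle: θ = 360°·(23.78 d)/(29.531 d) = 289.9°.
cos 289.9° = 0.341, so f = (1 − 0.341)/2 = 0.330, so 33%.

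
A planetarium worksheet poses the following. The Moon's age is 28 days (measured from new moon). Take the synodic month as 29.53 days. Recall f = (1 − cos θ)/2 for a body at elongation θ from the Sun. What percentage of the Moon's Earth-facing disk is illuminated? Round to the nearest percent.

The Moon has covered 28/29.53 of its cycle, so θ ≈ 360° × 28/29.53 = 341.3°.
With cos θ = 0.947, the lit fraction is (1 − 0.947)/2 ≈ 0.026, so 3%.

3%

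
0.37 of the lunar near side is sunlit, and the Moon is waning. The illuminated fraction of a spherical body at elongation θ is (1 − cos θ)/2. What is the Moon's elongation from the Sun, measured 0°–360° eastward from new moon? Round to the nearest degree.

285°

Invert f = (1 − cos θ)/2 to get cos θ = 1 − 2(0.37) = 0.260, hence θ₀ = arccos 0.260 = 74.9°.
Waning ⇒ past full, so θ = 360° − 74.9° = 285.1°.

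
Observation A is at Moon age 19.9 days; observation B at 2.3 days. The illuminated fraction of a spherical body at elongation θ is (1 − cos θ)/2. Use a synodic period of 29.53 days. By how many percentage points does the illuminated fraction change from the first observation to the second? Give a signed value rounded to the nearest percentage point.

-67 percentage points

θ₁ = 360° × 19.9/29.53 = 242.6°, f₁ = (1 − cos θ₁)/2 = 0.730.
θ₂ = 360° × 2.3/29.53 = 28.0°, f₂ = (1 − cos θ₂)/2 = 0.059.
Change = f₂ − f₁ = -0.671 → -67 percentage points.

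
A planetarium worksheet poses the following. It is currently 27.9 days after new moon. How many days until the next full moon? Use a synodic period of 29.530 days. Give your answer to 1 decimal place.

Full moon is 0.5 of the way through the cycle: age 0.5 × 29.530 = 14.765 d.
Already past this cycle's full moon; the next is at 14.765 + 29.530 = 44.295 d, so 44.295 − 27.9 = 16.395 days.

16.4 days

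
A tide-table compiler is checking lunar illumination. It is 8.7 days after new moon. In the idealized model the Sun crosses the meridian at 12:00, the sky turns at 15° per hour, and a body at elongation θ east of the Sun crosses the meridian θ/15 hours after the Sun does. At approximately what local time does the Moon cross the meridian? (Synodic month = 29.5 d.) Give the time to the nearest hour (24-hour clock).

19:00

Elongation θ = 360° × 8.7/29.5 ≈ 106.2°.
Delay after the Sun = 106.2° / (15°/h) ≈ 7.08 h.
12:00 + 7.08 h ≈ 19:05 → 19:00 to the nearest hour.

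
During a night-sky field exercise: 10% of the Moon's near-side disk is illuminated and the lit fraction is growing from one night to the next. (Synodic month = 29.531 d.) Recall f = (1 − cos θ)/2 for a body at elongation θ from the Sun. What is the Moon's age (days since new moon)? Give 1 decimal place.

Invert f = (1 − cos θ)/2 to get cos θ = 1 − 2(0.10) = 0.800, hence θ₀ = arccos 0.800 = 36.9°.
Before full moon the principal value applies: θ = 36.9°.
Age = 29.531 × 36.9°/360° ≈ 3.02 days.

3.0 days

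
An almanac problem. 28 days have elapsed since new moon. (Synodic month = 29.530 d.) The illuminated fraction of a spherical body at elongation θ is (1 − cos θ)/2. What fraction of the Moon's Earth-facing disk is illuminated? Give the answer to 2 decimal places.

0.03

Elongation θ = 360° × 28/29.530 ≈ 341.3°.
cos 341.3° = 0.947, so f = (1 − 0.947)/2 = 0.026.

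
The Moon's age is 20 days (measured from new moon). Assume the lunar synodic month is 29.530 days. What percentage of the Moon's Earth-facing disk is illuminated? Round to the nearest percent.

Phase angle: θ = 360°·(20 d)/(29.530 d) = 243.8°.
Illuminated fraction = (1 − cos 243.8°)/2 = (1 − (-0.441))/2 ≈ 0.721, so 72%.

72%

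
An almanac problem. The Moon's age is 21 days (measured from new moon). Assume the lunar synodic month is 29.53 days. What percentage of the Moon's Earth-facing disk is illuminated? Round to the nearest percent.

Phase angle: θ = 360°·(21 d)/(29.53 d) = 256.0°.
With cos θ = (-0.242), the lit fraction is (1 − (-0.242))/2 ≈ 0.621, so 62%.

62%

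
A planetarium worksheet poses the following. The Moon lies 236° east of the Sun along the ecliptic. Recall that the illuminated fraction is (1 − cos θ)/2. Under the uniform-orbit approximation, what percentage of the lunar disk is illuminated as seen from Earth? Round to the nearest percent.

f = (1 − cos 236°)/2 = (1 − (-0.559))/2 ≈ 0.780, i.e. 78%.

78%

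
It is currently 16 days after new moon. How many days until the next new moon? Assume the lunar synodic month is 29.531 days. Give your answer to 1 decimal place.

13.5 days

The next new moon completes the synodic month: 29.531 − 16 = 13.531 days.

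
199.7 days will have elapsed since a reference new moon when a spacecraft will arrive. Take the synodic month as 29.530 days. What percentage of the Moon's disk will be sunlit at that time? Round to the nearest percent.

46%

Reduce mod P: 199.7 − 6×29.530 = 22.52 d into the current lunation.
The Moon has covered 22.52/29.530 of its cycle, so θ ≈ 360° × 22.52/29.530 = 274.5°.
cos 274.5° = 0.079, so f = (1 − 0.079)/2 = 0.460, so 46%.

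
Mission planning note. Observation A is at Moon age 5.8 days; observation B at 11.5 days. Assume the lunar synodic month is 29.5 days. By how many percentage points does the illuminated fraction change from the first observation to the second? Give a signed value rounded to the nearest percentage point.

θ₁ = 360° × 5.8/29.5 = 70.8°, f₁ = (1 − cos θ₁)/2 = 0.335.
θ₂ = 360° × 11.5/29.5 = 140.3°, f₂ = (1 − cos θ₂)/2 = 0.885.
Change = f₂ − f₁ = +0.550 → +55 percentage points.

+55 pp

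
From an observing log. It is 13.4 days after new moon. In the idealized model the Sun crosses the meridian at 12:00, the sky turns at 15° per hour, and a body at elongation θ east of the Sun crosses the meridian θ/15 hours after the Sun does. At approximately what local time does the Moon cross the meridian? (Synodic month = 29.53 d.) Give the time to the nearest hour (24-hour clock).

23:00

Elongation θ = 360° × 13.4/29.53 ≈ 163.4°.
The Moon trails the Sun by θ/15 = 163.4/15 ≈ 10.89 hours.
12:00 + 10.89 h ≈ 22:53 → 23:00 to the nearest hour.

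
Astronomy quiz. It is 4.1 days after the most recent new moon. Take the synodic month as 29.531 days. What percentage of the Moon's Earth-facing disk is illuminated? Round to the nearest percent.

Elongation θ = 360° × 4.1/29.531 ≈ 50.0°.
cos 50.0° = 0.643, so f = (1 − 0.643)/2 = 0.178, so 18%.

18%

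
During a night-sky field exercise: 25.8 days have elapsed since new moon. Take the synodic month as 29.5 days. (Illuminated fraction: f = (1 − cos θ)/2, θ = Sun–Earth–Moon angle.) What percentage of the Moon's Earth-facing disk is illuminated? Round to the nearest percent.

Elongation θ = 360° × 25.8/29.5 ≈ 314.8°.
Illuminated fraction = (1 − cos 314.8°)/2 = (1 − 0.705)/2 ≈ 0.147, so 15%.

15%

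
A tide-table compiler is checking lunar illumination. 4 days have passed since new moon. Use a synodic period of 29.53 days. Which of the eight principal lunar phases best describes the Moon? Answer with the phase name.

waxing crescent

θ ≈ 360° × 4/29.53 = 49°, which falls in the waxing crescent sector.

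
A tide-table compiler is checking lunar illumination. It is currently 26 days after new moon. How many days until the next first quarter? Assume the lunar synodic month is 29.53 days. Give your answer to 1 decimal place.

10.9 days

First quarter occurs at elongation 90°, i.e. at age 29.53 × 90/360 = 7.383 d.
Already past this cycle's first quarter; the next is at 7.383 + 29.53 = 36.913 d, so 36.913 − 26 = 10.913 days.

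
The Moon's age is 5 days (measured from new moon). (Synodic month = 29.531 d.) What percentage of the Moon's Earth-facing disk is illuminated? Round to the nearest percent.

26%

Elongation θ = 360° × 5/29.531 ≈ 61.0°.
With cos θ = 0.486, the lit fraction is (1 − 0.486)/2 ≈ 0.257, so 26%.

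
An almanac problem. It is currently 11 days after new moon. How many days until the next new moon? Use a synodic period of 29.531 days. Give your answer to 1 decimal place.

The next new moon completes the synodic month: 29.531 − 11 = 18.531 days.

18.5 days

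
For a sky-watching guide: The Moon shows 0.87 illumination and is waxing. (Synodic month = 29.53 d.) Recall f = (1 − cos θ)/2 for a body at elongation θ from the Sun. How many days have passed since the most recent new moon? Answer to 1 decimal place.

Invert f = (1 − cos θ)/2 to get cos θ = 1 − 2(0.87) = -0.740, hence θ₀ = arccos -0.740 = 137.7°.
The Moon is waxing (0°–180°), so θ = 137.7° directly.
At 360°/29.53 d per day, 137.7° corresponds to 11.30 days.

11.3 days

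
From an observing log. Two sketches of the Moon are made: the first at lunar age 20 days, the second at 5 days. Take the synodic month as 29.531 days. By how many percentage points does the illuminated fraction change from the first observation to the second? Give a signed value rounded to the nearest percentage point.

-46 percentage points

θ₁ = 360° × 20/29.531 = 243.8°, f₁ = (1 − cos θ₁)/2 = 0.721.
θ₂ = 360° × 5/29.531 = 61.0°, f₂ = (1 − cos θ₂)/2 = 0.257.
Change = f₂ − f₁ = -0.463 → -46 percentage points.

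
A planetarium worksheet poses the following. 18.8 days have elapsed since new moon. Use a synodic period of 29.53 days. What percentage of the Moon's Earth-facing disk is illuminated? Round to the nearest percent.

The Moon has covered 18.8/29.53 of its cycle, so θ ≈ 360° × 18.8/29.53 = 229.2°.
Illuminated fraction = (1 − cos 229.2°)/2 = (1 − (-0.654))/2 ≈ 0.827, so 83%.

83%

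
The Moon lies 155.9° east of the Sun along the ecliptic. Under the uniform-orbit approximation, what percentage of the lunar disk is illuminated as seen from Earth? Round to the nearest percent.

Half-versine of 155.9°: (1 − (-0.913))/2 = 0.956, i.e. 96%.

96%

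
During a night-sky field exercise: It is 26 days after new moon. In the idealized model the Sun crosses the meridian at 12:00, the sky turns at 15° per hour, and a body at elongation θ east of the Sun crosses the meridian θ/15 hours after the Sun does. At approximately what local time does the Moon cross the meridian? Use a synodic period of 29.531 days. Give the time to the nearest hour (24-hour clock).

09:00

Phase angle: θ = 360°·(26 d)/(29.531 d) = 317.0°.
Delay after the Sun = 317.0° / (15°/h) ≈ 21.13 h.
12:00 + 21.13 h ≈ 09:08 → 09:00 to the nearest hour.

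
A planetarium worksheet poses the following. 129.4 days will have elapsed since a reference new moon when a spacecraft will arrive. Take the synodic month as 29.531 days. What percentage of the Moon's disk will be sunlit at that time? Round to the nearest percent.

Reduce mod P: 129.4 − 4×29.531 = 11.28 d into the current lunation.
Elongation θ = 360° × 11.28/29.531 ≈ 137.5°.
cos 137.5° = (-0.737), so f = (1 − (-0.737))/2 = 0.868, so 87%.

87%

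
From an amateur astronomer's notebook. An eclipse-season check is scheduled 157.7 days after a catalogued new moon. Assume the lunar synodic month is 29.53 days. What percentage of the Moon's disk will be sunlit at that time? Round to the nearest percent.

77%

157.7/29.53 = 5.340 lunations, so 5 complete cycles and 10.05 d into the next.
Elongation θ = 360° × 10.05/29.53 ≈ 122.5°.
cos 122.5° = (-0.538), so f = (1 − (-0.538))/2 = 0.769, so 77%.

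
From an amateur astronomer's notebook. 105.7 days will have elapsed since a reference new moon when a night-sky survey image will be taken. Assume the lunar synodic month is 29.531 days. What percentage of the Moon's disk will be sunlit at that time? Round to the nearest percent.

105.7 d spans 3 complete synodic months (3 × 29.531 = 88.59 d) plus 17.11 d.
Phase angle: θ = 360°·(17.11 d)/(29.531 d) = 208.5°.
With cos θ = (-0.878), the lit fraction is (1 − (-0.878))/2 ≈ 0.939, so 94%.

94%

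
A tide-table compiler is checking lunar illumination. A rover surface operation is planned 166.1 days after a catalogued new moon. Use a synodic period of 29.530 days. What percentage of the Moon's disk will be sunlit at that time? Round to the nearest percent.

166.1 d spans 5 complete synodic months (5 × 29.530 = 147.65 d) plus 18.45 d.
The Moon has covered 18.45/29.530 of its cycle, so θ ≈ 360° × 18.45/29.530 = 224.9°.
cos 224.9° = (-0.708), so f = (1 − (-0.708))/2 = 0.854, so 85%.

85%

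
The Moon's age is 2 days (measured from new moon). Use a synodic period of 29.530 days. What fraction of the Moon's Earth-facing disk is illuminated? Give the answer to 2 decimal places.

Elongation θ = 360° × 2/29.530 ≈ 24.4°.
cos 24.4° = 0.911, so f = (1 − 0.911)/2 = 0.045.

0.04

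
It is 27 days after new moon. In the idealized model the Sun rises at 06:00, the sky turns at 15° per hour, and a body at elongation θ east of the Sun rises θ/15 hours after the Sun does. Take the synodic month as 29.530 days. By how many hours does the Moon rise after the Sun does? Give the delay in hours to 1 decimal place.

21.9 h

Elongation θ = 360° × 27/29.530 ≈ 329.2°.
The Moon trails the Sun by θ/15 = 329.2/15 ≈ 21.94 hours.
So the Moon rises 21.94 h after the Sun.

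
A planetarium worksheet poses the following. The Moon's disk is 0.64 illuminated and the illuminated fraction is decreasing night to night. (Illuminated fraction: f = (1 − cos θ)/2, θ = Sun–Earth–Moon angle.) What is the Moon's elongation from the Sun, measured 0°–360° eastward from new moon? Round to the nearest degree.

From f = (1 − cos θ)/2: cos θ = 1 − 2×0.64 = -0.280; arccos → 106.3°.
A waning Moon lies in 180°–360°, so θ = 360° − 106.3° = 253.7°.

254°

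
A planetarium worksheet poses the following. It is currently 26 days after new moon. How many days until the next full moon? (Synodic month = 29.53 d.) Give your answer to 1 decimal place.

18.3 days

Full moon occurs at elongation 180°, i.e. at age 29.53 × 180/360 = 14.765 d.
This lunation's full moon (14.765 d) has passed, so add one period: 44.295 − 26 = 18.295 days.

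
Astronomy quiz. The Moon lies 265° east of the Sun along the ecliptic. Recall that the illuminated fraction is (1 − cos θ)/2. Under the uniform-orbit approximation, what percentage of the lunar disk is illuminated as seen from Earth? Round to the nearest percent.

54%

cos 265° = (-0.087), so f = (1 − (-0.087))/2 = 0.544, i.e. 54%.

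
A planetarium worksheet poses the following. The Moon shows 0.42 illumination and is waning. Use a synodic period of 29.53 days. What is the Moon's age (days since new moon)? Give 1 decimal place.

22.9 days

cos θ = 1 − 2f = 0.160, giving a principal value of 80.8°.
A waning Moon lies in 180°–360°, so θ = 360° − 80.8° = 279.2°.
That fraction of the synodic month is 279.2/360 × 29.53 d ≈ 22.90 d.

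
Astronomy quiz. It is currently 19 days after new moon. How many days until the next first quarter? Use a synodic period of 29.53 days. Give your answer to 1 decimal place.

17.9 days

First quarter occurs at elongation 90°, i.e. at age 29.53 × 90/360 = 7.383 d.
This lunation's first quarter (7.383 d) has passed, so add one period: 36.913 − 19 = 17.913 days.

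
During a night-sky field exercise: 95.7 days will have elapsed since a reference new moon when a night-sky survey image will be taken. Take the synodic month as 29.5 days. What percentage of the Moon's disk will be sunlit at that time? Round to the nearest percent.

95.7/29.5 = 3.244 lunations, so 3 complete cycles and 7.20 d into the next.
Phase angle: θ = 360°·(7.20 d)/(29.5 d) = 87.9°.
With cos θ = 0.037, the lit fraction is (1 − 0.037)/2 ≈ 0.481, so 48%.

48%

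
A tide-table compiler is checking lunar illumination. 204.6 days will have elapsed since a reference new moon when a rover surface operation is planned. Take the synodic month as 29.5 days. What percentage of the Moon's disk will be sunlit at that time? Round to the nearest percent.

4%

Reduce mod P: 204.6 − 6×29.5 = 27.60 d into the current lunation.
The Moon has covered 27.60/29.5 of its cycle, so θ ≈ 360° × 27.60/29.5 = 336.8°.
With cos θ = 0.919, the lit fraction is (1 − 0.919)/2 ≈ 0.040, so 4%.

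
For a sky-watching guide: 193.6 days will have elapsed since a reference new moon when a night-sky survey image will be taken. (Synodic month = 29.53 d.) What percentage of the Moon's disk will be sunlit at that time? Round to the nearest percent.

Reduce mod P: 193.6 − 6×29.53 = 16.42 d into the current lunation.
Phase angle: θ = 360°·(16.42 d)/(29.53 d) = 200.2°.
Illuminated fraction = (1 − cos 200.2°)/2 = (1 − (-0.939))/2 ≈ 0.969, so 97%.

97%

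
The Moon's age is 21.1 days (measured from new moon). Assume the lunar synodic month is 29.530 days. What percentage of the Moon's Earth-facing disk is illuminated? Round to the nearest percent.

61%

Phase angle: θ = 360°·(21.1 d)/(29.530 d) = 257.2°.
With cos θ = (-0.221), the lit fraction is (1 − (-0.221))/2 ≈ 0.611, so 61%.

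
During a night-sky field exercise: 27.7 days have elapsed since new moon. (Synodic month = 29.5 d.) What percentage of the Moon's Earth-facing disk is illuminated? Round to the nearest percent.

The Moon has covered 27.7/29.5 of its cycle, so θ ≈ 360° × 27.7/29.5 = 338.0°.
cos 338.0° = 0.927, so f = (1 − 0.927)/2 = 0.036, so 4%.

4%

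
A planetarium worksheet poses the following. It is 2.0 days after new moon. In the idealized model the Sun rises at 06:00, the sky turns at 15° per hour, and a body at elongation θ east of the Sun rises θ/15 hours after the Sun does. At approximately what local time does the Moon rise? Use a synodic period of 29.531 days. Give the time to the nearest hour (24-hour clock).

08:00

The Moon has covered 2.0/29.531 of its cycle, so θ ≈ 360° × 2.0/29.531 = 24.4°.
The Moon trails the Sun by θ/15 = 24.4/15 ≈ 1.63 hours.
06:00 + 1.63 h ≈ 07:38 → 08:00 to the nearest hour.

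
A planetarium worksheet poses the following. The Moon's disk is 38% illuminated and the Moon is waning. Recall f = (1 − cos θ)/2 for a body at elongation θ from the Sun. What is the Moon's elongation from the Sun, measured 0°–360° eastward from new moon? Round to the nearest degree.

Invert f = (1 − cos θ)/2 to get cos θ = 1 − 2(0.38) = 0.240, hence θ₀ = arccos 0.240 = 76.1°.
A waning Moon lies in 180°–360°, so θ = 360° − 76.1° = 283.9°.

284°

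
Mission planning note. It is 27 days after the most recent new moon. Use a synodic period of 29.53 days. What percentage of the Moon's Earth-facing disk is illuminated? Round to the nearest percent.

Elongation θ = 360° × 27/29.53 ≈ 329.2°.
Illuminated fraction = (1 − cos 329.2°)/2 = (1 − 0.859)/2 ≈ 0.071, so 7%.

7%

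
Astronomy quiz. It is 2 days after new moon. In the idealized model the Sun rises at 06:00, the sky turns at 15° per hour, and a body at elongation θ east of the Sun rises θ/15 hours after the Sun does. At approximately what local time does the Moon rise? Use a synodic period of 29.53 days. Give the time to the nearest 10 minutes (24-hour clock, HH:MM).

07:40

The Moon has covered 2/29.53 of its cycle, so θ ≈ 360° × 2/29.53 = 24.4°.
The Moon trails the Sun by θ/15 = 24.4/15 ≈ 1.63 hours.
06:00 + 1.625 h ≈ 07:38 → 07:40 to the nearest ten minutes.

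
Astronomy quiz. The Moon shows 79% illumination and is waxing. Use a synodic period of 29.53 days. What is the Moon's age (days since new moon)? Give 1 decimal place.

From f = (1 − cos θ)/2: cos θ = 1 − 2×0.79 = -0.580; arccos → 125.5°.
Waxing ⇒ before full, so θ = 125.5°.
Age = 29.53 × 125.5°/360° ≈ 10.29 days.

10.3 days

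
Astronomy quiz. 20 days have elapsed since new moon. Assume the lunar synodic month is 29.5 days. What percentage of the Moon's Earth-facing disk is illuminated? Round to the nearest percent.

Phase angle: θ = 360°·(20 d)/(29.5 d) = 244.1°.
cos 244.1° = (-0.437), so f = (1 − (-0.437))/2 = 0.719, so 72%.

72%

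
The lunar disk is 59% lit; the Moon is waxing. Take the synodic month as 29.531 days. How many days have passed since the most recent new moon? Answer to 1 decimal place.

From f = (1 − cos θ)/2: cos θ = 1 − 2×0.59 = -0.180; arccos → 100.4°.
The Moon is waxing (0°–180°), so θ = 100.4° directly.
Age = 29.531 × 100.4°/360° ≈ 8.23 days.

8.2 days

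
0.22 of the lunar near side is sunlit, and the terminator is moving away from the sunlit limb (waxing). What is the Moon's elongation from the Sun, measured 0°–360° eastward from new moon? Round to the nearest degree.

From f = (1 − cos θ)/2: cos θ = 1 − 2×0.22 = 0.560; arccos → 55.9°.
The Moon is waxing (0°–180°), so θ = 55.9° directly.

56°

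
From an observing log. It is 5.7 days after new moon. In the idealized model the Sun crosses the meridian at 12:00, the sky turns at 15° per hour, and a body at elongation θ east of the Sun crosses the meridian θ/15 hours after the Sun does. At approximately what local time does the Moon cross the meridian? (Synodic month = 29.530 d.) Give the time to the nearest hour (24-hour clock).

Elongation θ = 360° × 5.7/29.530 ≈ 69.5°.
Delay after the Sun = 69.5° / (15°/h) ≈ 4.63 h.
12:00 + 4.63 h ≈ 16:38 → 17:00 to the nearest hour.

17:00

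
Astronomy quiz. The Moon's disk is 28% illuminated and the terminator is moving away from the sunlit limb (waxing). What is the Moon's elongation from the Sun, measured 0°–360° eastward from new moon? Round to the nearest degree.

From f = (1 − cos θ)/2: cos θ = 1 − 2×0.28 = 0.440; arccos → 63.9°.
Waxing ⇒ before full, so θ = 63.9°.

64°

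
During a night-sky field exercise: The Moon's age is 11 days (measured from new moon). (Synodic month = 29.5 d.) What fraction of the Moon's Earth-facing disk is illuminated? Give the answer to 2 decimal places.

Elongation θ = 360° × 11/29.5 ≈ 134.2°.
With cos θ = (-0.698), the lit fraction is (1 − (-0.698))/2 ≈ 0.849.

0.85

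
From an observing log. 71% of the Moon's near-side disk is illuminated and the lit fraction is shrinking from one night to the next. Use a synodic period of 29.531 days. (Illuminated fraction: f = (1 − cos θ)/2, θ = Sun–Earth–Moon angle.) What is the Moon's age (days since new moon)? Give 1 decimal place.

20.1 days

cos θ = 1 − 2f = -0.420, giving a principal value of 114.8°.
A waning Moon lies in 180°–360°, so θ = 360° − 114.8° = 245.2°.
At 360°/29.531 d per day, 245.2° corresponds to 20.11 days.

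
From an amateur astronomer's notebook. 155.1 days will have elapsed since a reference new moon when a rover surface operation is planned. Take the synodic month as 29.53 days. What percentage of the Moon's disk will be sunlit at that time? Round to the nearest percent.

51%

155.1 d spans 5 complete synodic months (5 × 29.53 = 147.65 d) plus 7.45 d.
Elongation θ = 360° × 7.45/29.53 ≈ 90.8°.
cos 90.8° = (-0.014), so f = (1 − (-0.014))/2 = 0.507, so 51%.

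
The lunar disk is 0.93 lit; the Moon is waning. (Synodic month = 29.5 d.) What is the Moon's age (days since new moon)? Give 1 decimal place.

cos θ = 1 − 2f = -0.860, giving a principal value of 149.3°.
Waning ⇒ past full, so θ = 360° − 149.3° = 210.7°.
At 360°/29.5 d per day, 210.7° corresponds to 17.26 days.

17.3 days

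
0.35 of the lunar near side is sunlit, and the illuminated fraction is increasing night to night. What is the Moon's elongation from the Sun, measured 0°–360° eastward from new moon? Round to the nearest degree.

73°

From f = (1 − cos θ)/2: cos θ = 1 − 2×0.35 = 0.300; arccos → 72.5°.
Waxing ⇒ before full, so θ = 72.5°.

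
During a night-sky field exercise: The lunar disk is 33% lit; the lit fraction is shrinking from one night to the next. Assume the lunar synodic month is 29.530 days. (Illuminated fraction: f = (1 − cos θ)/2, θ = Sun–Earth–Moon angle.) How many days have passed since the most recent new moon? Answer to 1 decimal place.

From f = (1 − cos θ)/2: cos θ = 1 − 2×0.33 = 0.340; arccos → 70.1°.
A waning Moon lies in 180°–360°, so θ = 360° − 70.1° = 289.9°.
At 360°/29.530 d per day, 289.9° corresponds to 23.78 days.

23.8 days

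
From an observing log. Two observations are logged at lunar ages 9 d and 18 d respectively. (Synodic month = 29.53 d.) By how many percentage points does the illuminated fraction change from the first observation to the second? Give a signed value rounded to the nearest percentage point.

θ₁ = 360° × 9/29.53 = 109.7°, f₁ = (1 − cos θ₁)/2 = 0.669.
θ₂ = 360° × 18/29.53 = 219.4°, f₂ = (1 − cos θ₂)/2 = 0.886.
Change = f₂ − f₁ = +0.217 → +22 percentage points.

+22 pp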